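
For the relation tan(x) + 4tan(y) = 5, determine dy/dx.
Differentiate the relation implicitly: treat y = y(x) and apply the chain rule, so every y-derivative picks up a y' = dy/dx factor.

With everything moved to the left-hand side, differentiate term by term:
  d/dx[tan(x)] = tan(x)^2 + 1
  d/dx[4tan(y)] = 4·y'(tan(y)^2 + 1)
  d/dx[-5] = 0

Separating the contributions that come from x directly and those that come through y:
  without y':      tan(x)^2 + 1
  multiplying y':  4tan(y)^2 + 4

so (tan(x)^2 + 1) + (4tan(y)^2 + 4)·y' = 0, and therefore
  dy/dx = -(tan(x)^2 + 1)/(4tan(y)^2 + 4) = -cos(y)^2/(4cos(x)^2)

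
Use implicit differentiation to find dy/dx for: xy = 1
Take d/dx of both sides. Since y is implicitly a function of x, the chain rule attaches a y' = dy/dx factor whenever we differentiate through y.

Set F(x, y) = (left side) − (right side), so the curve is F = 0. Differentiating each term of F:
  d/dx[xy] = x·y' + y
  d/dx[-1] = 0

Collecting, the y'-free part is the partial derivative in x and the y' coefficient is the partial derivative in y:
  ∂F/∂x = y
  ∂F/∂y = x

so d/dx[F(x, y(x))] = ∂F/∂x + (∂F/∂y)·y' = 0. Rearranging,
  dy/dx = -(∂F/∂x)/(∂F/∂y) = -(y)/(x) = -y/x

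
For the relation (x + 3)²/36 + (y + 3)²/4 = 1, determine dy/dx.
Apply d/dx to both sides, remembering that y depends on x. Each occurrence of y therefore brings in a y' = dy/dx via the chain rule.

With F(x, y) equal to the left-hand side minus the right, differentiate F term by term:
  d/dx[(x + 3)^2/36] = x/18 + 1/6
  d/dx[(y + 3)^2/4] = y'(y + 3)/2
  d/dx[-1] = 0
Adding these up, d/dx[F] = 0 becomes
  (x/18 + 1/6) + (y/2 + 3/2)·y' = 0,
so isolating y',
  dy/dx = -(x/18 + 1/6)/(y/2 + 3/2)
        = -((x + 3)/18)/((y + 3)/2) = (-x - 3)/(9(y + 3))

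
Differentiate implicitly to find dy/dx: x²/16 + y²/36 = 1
Differentiate both sides with respect to x, treating y as y(x). By the chain rule, any term containing y contributes a factor of y' = dy/dx when we differentiate it.

Move every term to one side and write the relation as F(x, y) = 0. Term by term,
  d/dx[x^2/16] = x/8
  d/dx[y^2/36] = y·y'/18
  d/dx[-1] = 0

The pieces without y' make up ∂F/∂x and the coefficient of y' is ∂F/∂y:
  ∂F/∂x = x/8,
  ∂F/∂y = y/18.

Since d/dx[F] = ∂F/∂x + (∂F/∂y)·y' = 0, solve for y':
  (∂F/∂y)·y' = -∂F/∂x
  dy/dx = -(∂F/∂x)/(∂F/∂y) = -(x/8)/(y/18) = -9x/(4y)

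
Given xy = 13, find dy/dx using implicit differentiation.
Apply d/dx to both sides, remembering that y depends on x. Each occurrence of y therefore brings in a y' = dy/dx via the chain rule.

With F(x, y) equal to the left-hand side minus the right, differentiate F term by term:
  d/dx[xy] = x·y' + y
  d/dx[-13] = 0
Adding these up, d/dx[F] = 0 becomes
  (y) + (x)·y' = 0,
so isolating y',
  dy/dx = -(y)/(x) = -y/x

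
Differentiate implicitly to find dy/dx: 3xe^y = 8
Differentiate the relation implicitly: treat y = y(x) and apply the chain rule, so every y-derivative picks up a y' = dy/dx factor.

With everything moved to the left-hand side, differentiate term by term:
  d/dx[3x·e^(y)] = 3x·y'·e^(y) + 3e^(y)
  d/dx[-8] = 0

Separating the contributions that come from x directly and those that come through y:
  without y':      3e^(y)
  multiplying y':  3x·e^(y)

so (3e^(y)) + (3x·e^(y))·y' = 0, and therefore
  dy/dx = -(3e^(y))/(3x·e^(y)) = -1/x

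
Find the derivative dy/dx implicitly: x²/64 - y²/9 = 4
Differentiate the relation implicitly: treat y = y(x) and apply the chain rule, so every y-derivative picks up a y' = dy/dx factor.

With everything moved to the left-hand side, differentiate term by term:
  d/dx[x^2/64] = x/32
  d/dx[-y^2/9] = -2y·y'/9
  d/dx[-4] = 0

Separating the contributions that come from x directly and those that come through y:
  without y':      x/32
  multiplying y':  -2y/9

so (x/32) + (-2y/9)·y' = 0, and therefore
  dy/dx = -(x/32)/(-2y/9) = 9x/(64y)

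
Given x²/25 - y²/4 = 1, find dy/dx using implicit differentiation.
Differentiate both sides with respect to x, treating y as y(x). By the chain rule, any term containing y contributes a factor of y' = dy/dx when we differentiate it.

Move every term to one side and write the relation as F(x, y) = 0. Term by term,
  d/dx[x^2/25] = 2x/25
  d/dx[-y^2/4] = -y·y'/2
  d/dx[-1] = 0

The pieces without y' make up ∂F/∂x and the coefficient of y' is ∂F/∂y:
  ∂F/∂x = 2x/25,
  ∂F/∂y = -y/2.

Since d/dx[F] = ∂F/∂x + (∂F/∂y)·y' = 0, solve for y':
  (∂F/∂y)·y' = -∂F/∂x
  dy/dx = -(∂F/∂x)/(∂F/∂y) = -(2x/25)/(-y/2) = 4x/(25y)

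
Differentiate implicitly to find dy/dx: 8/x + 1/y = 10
Apply d/dx to both sides, remembering that y depends on x. Each occurrence of y therefore brings in a y' = dy/dx via the chain rule.

With F(x, y) equal to the left-hand side minus the right, differentiate F term by term:
  d/dx[1/y] = -y'/y^2
  d/dx[8/x] = -8/x^2
  d/dx[-10] = 0
Adding these up, d/dx[F] = 0 becomes
  (-8/x^2) + (-1/y^2)·y' = 0,
so isolating y',
  dy/dx = -(-8/x^2)/(-1/y^2) = -8y^2/x^2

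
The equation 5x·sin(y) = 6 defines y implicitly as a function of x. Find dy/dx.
Take d/dx of both sides. Since y is implicitly a function of x, the chain rule attaches a y' = dy/dx factor whenever we differentiate through y.

Set F(x, y) = (left side) − (right side), so the curve is F = 0. Differentiating each term of F:
  d/dx[5x·sin(y)] = 5x·y'·cos(y) + 5sin(y)
  d/dx[-6] = 0

Collecting, the y'-free part is the partial derivative in x and the y' coefficient is the partial derivative in y:
  ∂F/∂x = 5sin(y)
  ∂F/∂y = 5x·cos(y)

so d/dx[F(x, y(x))] = ∂F/∂x + (∂F/∂y)·y' = 0. Rearranging,
  dy/dx = -(∂F/∂x)/(∂F/∂y) = -(5sin(y))/(5x·cos(y)) = -tan(y)/x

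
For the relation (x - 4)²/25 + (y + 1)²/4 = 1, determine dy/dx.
Apply d/dx to both sides, remembering that y depends on x. Each occurrence of y therefore brings in a y' = dy/dx via the chain rule.

With F(x, y) equal to the left-hand side minus the right, differentiate F term by term:
  d/dx[(x - 4)^2/25] = 2x/25 - 8/25
  d/dx[(y + 1)^2/4] = y'(y + 1)/2
  d/dx[-1] = 0
Adding these up, d/dx[F] = 0 becomes
  (2x/25 - 8/25) + (y/2 + 1/2)·y' = 0,
so isolating y',
  dy/dx = -(2x/25 - 8/25)/(y/2 + 1/2)
        = -(2(x - 4)/25)/((y + 1)/2) = 4(4 - x)/(25(y + 1))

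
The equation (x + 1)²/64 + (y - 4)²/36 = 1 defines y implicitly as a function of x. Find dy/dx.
Differentiate the relation implicitly: treat y = y(x) and apply the chain rule, so every y-derivative picks up a y' = dy/dx factor.

With everything moved to the left-hand side, differentiate term by term:
  d/dx[(x + 1)^2/64] = x/32 + 1/32
  d/dx[(y - 4)^2/36] = y'(y - 4)/18
  d/dx[-1] = 0

Separating the contributions that come from x directly and those that come through y:
  without y':      x/32 + 1/32
  multiplying y':  y/18 - 2/9

so (x/32 + 1/32) + (y/18 - 2/9)·y' = 0, and therefore
  dy/dx = -(x/32 + 1/32)/(y/18 - 2/9)
        = -((x + 1)/32)/((y - 4)/18) = 9(-x - 1)/(16(y - 4))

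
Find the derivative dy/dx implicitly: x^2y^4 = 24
Differentiate the relation implicitly: treat y = y(x) and apply the chain rule, so every y-derivative picks up a y' = dy/dx factor.

With everything moved to the left-hand side, differentiate term by term:
  d/dx[x^2y^4] = 4x^2y^3·y' + 2xy^4
  d/dx[-24] = 0

Separating the contributions that come from x directly and those that come through y:
  without y':      2xy^4
  multiplying y':  4x^2y^3

so (2xy^4) + (4x^2y^3)·y' = 0, and therefore
  dy/dx = -(2xy^4)/(4x^2y^3) = -y/(2x)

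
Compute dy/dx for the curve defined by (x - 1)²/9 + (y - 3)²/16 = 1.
Differentiate the relation implicitly: treat y = y(x) and apply the chain rule, so every y-derivative picks up a y' = dy/dx factor.

With everything moved to the left-hand side, differentiate term by term:
  d/dx[(x - 1)^2/9] = 2x/9 - 2/9
  d/dx[(y - 3)^2/16] = y'(y - 3)/8
  d/dx[-1] = 0

Separating the contributions that come from x directly and those that come through y:
  without y':      2x/9 - 2/9
  multiplying y':  y/8 - 3/8

so (2x/9 - 2/9) + (y/8 - 3/8)·y' = 0, and therefore
  dy/dx = -(2x/9 - 2/9)/(y/8 - 3/8)
        = -(2(x - 1)/9)/((y - 3)/8) = 16(1 - x)/(9(y - 3))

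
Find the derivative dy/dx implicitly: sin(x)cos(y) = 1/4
Differentiate both sides with respect to x, treating y as y(x). By the chain rule, any term containing y contributes a factor of y' = dy/dx when we differentiate it.

Move every term to one side and write the relation as F(x, y) = 0. Term by term,
  d/dx[sin(x)·cos(y)] = -y'·sin(x)·sin(y) + cos(x)·cos(y)
  d/dx[-1/4] = 0

The pieces without y' make up ∂F/∂x and the coefficient of y' is ∂F/∂y:
  ∂F/∂x = cos(x)·cos(y),
  ∂F/∂y = -sin(x)·sin(y).

Since d/dx[F] = ∂F/∂x + (∂F/∂y)·y' = 0, solve for y':
  (∂F/∂y)·y' = -∂F/∂x
  dy/dx = -(∂F/∂x)/(∂F/∂y) = -(cos(x)·cos(y))/(-sin(x)·sin(y)) = 1/(tan(x)·tan(y))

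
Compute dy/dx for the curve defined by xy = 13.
Take d/dx of both sides. Since y is implicitly a function of x, the chain rule attaches a y' = dy/dx factor whenever we differentiate through y.

Set F(x, y) = (left side) − (right side), so the curve is F = 0. Differentiating each term of F:
  d/dx[xy] = x·y' + y
  d/dx[-13] = 0

Collecting, the y'-free part is the partial derivative in x and the y' coefficient is the partial derivative in y:
  ∂F/∂x = y
  ∂F/∂y = x

so d/dx[F(x, y(x))] = ∂F/∂x + (∂F/∂y)·y' = 0. Rearranging,
  dy/dx = -(∂F/∂x)/(∂F/∂y) = -(y)/(x) = -y/x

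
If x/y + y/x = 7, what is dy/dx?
Differentiate both sides with respect to x, treating y as y(x). By the chain rule, any term containing y contributes a factor of y' = dy/dx when we differentiate it.

Move every term to one side and write the relation as F(x, y) = 0. Term by term,
  d/dx[x/y] = -x·y'/y^2 + 1/y
  d/dx[y/x] = y'/x - y/x^2
  d/dx[-7] = 0

The pieces without y' make up ∂F/∂x and the coefficient of y' is ∂F/∂y:
  ∂F/∂x = 1/y - y/x^2,
  ∂F/∂y = -x/y^2 + 1/x.

Since d/dx[F] = ∂F/∂x + (∂F/∂y)·y' = 0, solve for y':
  (∂F/∂y)·y' = -∂F/∂x
  dy/dx = -(∂F/∂x)/(∂F/∂y) = -(1/y - y/x^2)/(-x/y^2 + 1/x)
        = -((x - y)(x + y)/(x^2y))/(-(x - y)(x + y)/(xy^2)) = y/x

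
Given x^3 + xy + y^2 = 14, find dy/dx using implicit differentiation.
Apply d/dx to both sides, remembering that y depends on x. Each occurrence of y therefore brings in a y' = dy/dx via the chain rule.

With F(x, y) equal to the left-hand side minus the right, differentiate F term by term:
  d/dx[x^3] = 3x^2
  d/dx[xy] = x·y' + y
  d/dx[y^2] = 2y·y'
  d/dx[-14] = 0
Adding these up, d/dx[F] = 0 becomes
  (3x^2 + y) + (x + 2y)·y' = 0,
so isolating y',
  dy/dx = -(3x^2 + y)/(x + 2y) = (-3x^2 - y)/(x + 2y)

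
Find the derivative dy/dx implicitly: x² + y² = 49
Apply d/dx to both sides, remembering that y depends on x. Each occurrence of y therefore brings in a y' = dy/dx via the chain rule.

With F(x, y) equal to the left-hand side minus the right, differentiate F term by term:
  d/dx[x^2] = 2x
  d/dx[y^2] = 2y·y'
  d/dx[-49] = 0
Adding these up, d/dx[F] = 0 becomes
  (2x) + (2y)·y' = 0,
so isolating y',
  dy/dx = -(2x)/(2y) = -x/y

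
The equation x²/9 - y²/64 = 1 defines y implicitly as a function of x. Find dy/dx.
Apply d/dx to both sides, remembering that y depends on x. Each occurrence of y therefore brings in a y' = dy/dx via the chain rule.

With F(x, y) equal to the left-hand side minus the right, differentiate F term by term:
  d/dx[x^2/9] = 2x/9
  d/dx[-y^2/64] = -y·y'/32
  d/dx[-1] = 0
Adding these up, d/dx[F] = 0 becomes
  (2x/9) + (-y/32)·y' = 0,
so isolating y',
  dy/dx = -(2x/9)/(-y/32) = 64x/(9y)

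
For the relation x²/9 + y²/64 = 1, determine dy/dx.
Differentiate the relation implicitly: treat y = y(x) and apply the chain rule, so every y-derivative picks up a y' = dy/dx factor.

With everything moved to the left-hand side, differentiate term by term:
  d/dx[x^2/9] = 2x/9
  d/dx[y^2/64] = y·y'/32
  d/dx[-1] = 0

Separating the contributions that come from x directly and those that come through y:
  without y':      2x/9
  multiplying y':  y/32

so (2x/9) + (y/32)·y' = 0, and therefore
  dy/dx = -(2x/9)/(y/32) = -64x/(9y)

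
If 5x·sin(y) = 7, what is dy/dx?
Differentiate both sides with respect to x, treating y as y(x). By the chain rule, any term containing y contributes a factor of y' = dy/dx when we differentiate it.

Move every term to one side and write the relation as F(x, y) = 0. Term by term,
  d/dx[5x·sin(y)] = 5x·y'·cos(y) + 5sin(y)
  d/dx[-7] = 0

The pieces without y' make up ∂F/∂x and the coefficient of y' is ∂F/∂y:
  ∂F/∂x = 5sin(y),
  ∂F/∂y = 5x·cos(y).

Since d/dx[F] = ∂F/∂x + (∂F/∂y)·y' = 0, solve for y':
  (∂F/∂y)·y' = -∂F/∂x
  dy/dx = -(∂F/∂x)/(∂F/∂y) = -(5sin(y))/(5x·cos(y)) = -tan(y)/x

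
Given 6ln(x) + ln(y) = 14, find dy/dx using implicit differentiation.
Differentiate both sides with respect to x, treating y as y(x). By the chain rule, any term containing y contributes a factor of y' = dy/dx when we differentiate it.

Move every term to one side and write the relation as F(x, y) = 0. Term by term,
  d/dx[6ln(x)] = 6/x
  d/dx[ln(y)] = y'/y
  d/dx[-14] = 0

The pieces without y' make up ∂F/∂x and the coefficient of y' is ∂F/∂y:
  ∂F/∂x = 6/x,
  ∂F/∂y = 1/y.

Since d/dx[F] = ∂F/∂x + (∂F/∂y)·y' = 0, solve for y':
  (∂F/∂y)·y' = -∂F/∂x
  dy/dx = -(∂F/∂x)/(∂F/∂y) = -(6/x)/(1/y) = -6y/x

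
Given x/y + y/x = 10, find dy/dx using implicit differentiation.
Take d/dx of both sides. Since y is implicitly a function of x, the chain rule attaches a y' = dy/dx factor whenever we differentiate through y.

Set F(x, y) = (left side) − (right side), so the curve is F = 0. Differentiating each term of F:
  d/dx[x/y] = -x·y'/y^2 + 1/y
  d/dx[y/x] = y'/x - y/x^2
  d/dx[-10] = 0

Collecting, the y'-free part is the partial derivative in x and the y' coefficient is the partial derivative in y:
  ∂F/∂x = 1/y - y/x^2
  ∂F/∂y = -x/y^2 + 1/x

so d/dx[F(x, y(x))] = ∂F/∂x + (∂F/∂y)·y' = 0. Rearranging,
  dy/dx = -(∂F/∂x)/(∂F/∂y) = -(1/y - y/x^2)/(-x/y^2 + 1/x)
        = -((x - y)(x + y)/(x^2y))/(-(x - y)(x + y)/(xy^2)) = y/x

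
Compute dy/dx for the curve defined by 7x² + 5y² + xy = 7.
Differentiate the relation implicitly: treat y = y(x) and apply the chain rule, so every y-derivative picks up a y' = dy/dx factor.

With everything moved to the left-hand side, differentiate term by term:
  d/dx[7x^2] = 14x
  d/dx[xy] = x·y' + y
  d/dx[5y^2] = 10y·y'
  d/dx[-7] = 0

Separating the contributions that come from x directly and those that come through y:
  without y':      14x + y
  multiplying y':  x + 10y

so (14x + y) + (x + 10y)·y' = 0, and therefore
  dy/dx = -(14x + y)/(x + 10y) = (-14x - y)/(x + 10y)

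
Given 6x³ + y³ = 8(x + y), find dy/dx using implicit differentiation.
Take d/dx of both sides. Since y is implicitly a function of x, the chain rule attaches a y' = dy/dx factor whenever we differentiate through y.

Set F(x, y) = (left side) − (right side), so the curve is F = 0. Differentiating each term of F:
  d/dx[6x^3] = 18x^2
  d/dx[-8x] = -8
  d/dx[y^3] = 3y^2·y'
  d/dx[-8y] = -8·y'

Collecting, the y'-free part is the partial derivative in x and the y' coefficient is the partial derivative in y:
  ∂F/∂x = 18x^2 - 8
  ∂F/∂y = 3y^2 - 8

so d/dx[F(x, y(x))] = ∂F/∂x + (∂F/∂y)·y' = 0. Rearranging,
  dy/dx = -(∂F/∂x)/(∂F/∂y) = -(18x^2 - 8)/(3y^2 - 8) = 2(4 - 9x^2)/(3y^2 - 8)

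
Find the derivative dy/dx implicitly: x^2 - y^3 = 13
Take d/dx of both sides. Since y is implicitly a function of x, the chain rule attaches a y' = dy/dx factor whenever we differentiate through y.

Set F(x, y) = (left side) − (right side), so the curve is F = 0. Differentiating each term of F:
  d/dx[x^2] = 2x
  d/dx[-y^3] = -3y^2·y'
  d/dx[-13] = 0

Collecting, the y'-free part is the partial derivative in x and the y' coefficient is the partial derivative in y:
  ∂F/∂x = 2x
  ∂F/∂y = -3y^2

so d/dx[F(x, y(x))] = ∂F/∂x + (∂F/∂y)·y' = 0. Rearranging,
  dy/dx = -(∂F/∂x)/(∂F/∂y) = -(2x)/(-3y^2) = 2x/(3y^2)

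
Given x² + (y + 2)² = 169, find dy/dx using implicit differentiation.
Apply d/dx to both sides, remembering that y depends on x. Each occurrence of y therefore brings in a y' = dy/dx via the chain rule.

With F(x, y) equal to the left-hand side minus the right, differentiate F term by term:
  d/dx[x^2] = 2x
  d/dx[(y + 2)^2] = 2·y'(y + 2)
  d/dx[-169] = 0
Adding these up, d/dx[F] = 0 becomes
  (2x) + (2y + 4)·y' = 0,
so isolating y',
  dy/dx = -(2x)/(2y + 4) = -x/(y + 2)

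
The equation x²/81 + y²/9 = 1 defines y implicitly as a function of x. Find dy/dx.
Apply d/dx to both sides, remembering that y depends on x. Each occurrence of y therefore brings in a y' = dy/dx via the chain rule.

With F(x, y) equal to the left-hand side minus the right, differentiate F term by term:
  d/dx[x^2/81] = 2x/81
  d/dx[y^2/9] = 2y·y'/9
  d/dx[-1] = 0
Adding these up, d/dx[F] = 0 becomes
  (2x/81) + (2y/9)·y' = 0,
so isolating y',
  dy/dx = -(2x/81)/(2y/9) = -x/(9y)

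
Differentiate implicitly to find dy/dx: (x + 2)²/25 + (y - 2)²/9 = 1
Differentiate both sides with respect to x, treating y as y(x). By the chain rule, any term containing y contributes a factor of y' = dy/dx when we differentiate it.

Move every term to one side and write the relation as F(x, y) = 0. Term by term,
  d/dx[(x + 2)^2/25] = 2x/25 + 4/25
  d/dx[(y - 2)^2/9] = 2·y'(y - 2)/9
  d/dx[-1] = 0

The pieces without y' make up ∂F/∂x and the coefficient of y' is ∂F/∂y:
  ∂F/∂x = 2x/25 + 4/25,
  ∂F/∂y = 2y/9 - 4/9.

Since d/dx[F] = ∂F/∂x + (∂F/∂y)·y' = 0, solve for y':
  (∂F/∂y)·y' = -∂F/∂x
  dy/dx = -(∂F/∂x)/(∂F/∂y) = -(2x/25 + 4/25)/(2y/9 - 4/9)
        = -(2(x + 2)/25)/(2(y - 2)/9) = 9(-x - 2)/(25(y - 2))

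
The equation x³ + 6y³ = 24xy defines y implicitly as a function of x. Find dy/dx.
Take d/dx of both sides. Since y is implicitly a function of x, the chain rule attaches a y' = dy/dx factor whenever we differentiate through y.

Set F(x, y) = (left side) − (right side), so the curve is F = 0. Differentiating each term of F:
  d/dx[x^3] = 3x^2
  d/dx[-24xy] = -24x·y' - 24y
  d/dx[6y^3] = 18y^2·y'

Collecting, the y'-free part is the partial derivative in x and the y' coefficient is the partial derivative in y:
  ∂F/∂x = 3x^2 - 24y
  ∂F/∂y = -24x + 18y^2

so d/dx[F(x, y(x))] = ∂F/∂x + (∂F/∂y)·y' = 0. Rearranging,
  dy/dx = -(∂F/∂x)/(∂F/∂y) = -(3x^2 - 24y)/(-24x + 18y^2) = (x^2 - 8y)/(2(4x - 3y^2))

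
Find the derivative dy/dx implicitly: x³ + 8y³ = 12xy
Take d/dx of both sides. Since y is implicitly a function of x, the chain rule attaches a y' = dy/dx factor whenever we differentiate through y.

Set F(x, y) = (left side) − (right side), so the curve is F = 0. Differentiating each term of F:
  d/dx[x^3] = 3x^2
  d/dx[-12xy] = -12x·y' - 12y
  d/dx[8y^3] = 24y^2·y'

Collecting, the y'-free part is the partial derivative in x and the y' coefficient is the partial derivative in y:
  ∂F/∂x = 3x^2 - 12y
  ∂F/∂y = -12x + 24y^2

so d/dx[F(x, y(x))] = ∂F/∂x + (∂F/∂y)·y' = 0. Rearranging,
  dy/dx = -(∂F/∂x)/(∂F/∂y) = -(3x^2 - 12y)/(-12x + 24y^2) = (x^2/4 - y)/(x - 2y^2)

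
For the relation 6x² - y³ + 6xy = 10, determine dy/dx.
Apply d/dx to both sides, remembering that y depends on x. Each occurrence of y therefore brings in a y' = dy/dx via the chain rule.

With F(x, y) equal to the left-hand side minus the right, differentiate F term by term:
  d/dx[6x^2] = 12x
  d/dx[6xy] = 6x·y' + 6y
  d/dx[-y^3] = -3y^2·y'
  d/dx[-10] = 0
Adding these up, d/dx[F] = 0 becomes
  (12x + 6y) + (6x - 3y^2)·y' = 0,
so isolating y',
  dy/dx = -(12x + 6y)/(6x - 3y^2) = 2(-2x - y)/(2x - y^2)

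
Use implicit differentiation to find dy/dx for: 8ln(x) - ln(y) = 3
Apply d/dx to both sides, remembering that y depends on x. Each occurrence of y therefore brings in a y' = dy/dx via the chain rule.

With F(x, y) equal to the left-hand side minus the right, differentiate F term by term:
  d/dx[8ln(x)] = 8/x
  d/dx[-ln(y)] = -y'/y
  d/dx[-3] = 0
Adding these up, d/dx[F] = 0 becomes
  (8/x) + (-1/y)·y' = 0,
so isolating y',
  dy/dx = -(8/x)/(-1/y) = 8y/x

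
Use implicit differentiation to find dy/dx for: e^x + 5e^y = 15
Differentiate the relation implicitly: treat y = y(x) and apply the chain rule, so every y-derivative picks up a y' = dy/dx factor.

With everything moved to the left-hand side, differentiate term by term:
  d/dx[e^(x)] = e^(x)
  d/dx[5e^(y)] = 5·y'·e^(y)
  d/dx[-15] = 0

Separating the contributions that come from x directly and those that come through y:
  without y':      e^(x)
  multiplying y':  5e^(y)

so (e^(x)) + (5e^(y))·y' = 0, and therefore
  dy/dx = -(e^(x))/(5e^(y)) = -e^(x - y)/5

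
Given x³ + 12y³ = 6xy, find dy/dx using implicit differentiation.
Differentiate the relation implicitly: treat y = y(x) and apply the chain rule, so every y-derivative picks up a y' = dy/dx factor.

With everything moved to the left-hand side, differentiate term by term:
  d/dx[x^3] = 3x^2
  d/dx[-6xy] = -6x·y' - 6y
  d/dx[12y^3] = 36y^2·y'

Separating the contributions that come from x directly and those that come through y:
  without y':      3x^2 - 6y
  multiplying y':  -6x + 36y^2

so (3x^2 - 6y) + (-6x + 36y^2)·y' = 0, and therefore
  dy/dx = -(3x^2 - 6y)/(-6x + 36y^2) = (x^2/2 - y)/(x - 6y^2)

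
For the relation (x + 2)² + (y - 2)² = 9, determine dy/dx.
Take d/dx of both sides. Since y is implicitly a function of x, the chain rule attaches a y' = dy/dx factor whenever we differentiate through y.

Set F(x, y) = (left side) − (right side), so the curve is F = 0. Differentiating each term of F:
  d/dx[(x + 2)^2] = 2x + 4
  d/dx[(y - 2)^2] = 2·y'(y - 2)
  d/dx[-9] = 0

Collecting, the y'-free part is the partial derivative in x and the y' coefficient is the partial derivative in y:
  ∂F/∂x = 2x + 4
  ∂F/∂y = 2y - 4

so d/dx[F(x, y(x))] = ∂F/∂x + (∂F/∂y)·y' = 0. Rearranging,
  dy/dx = -(∂F/∂x)/(∂F/∂y) = -(2x + 4)/(2y - 4) = (-x - 2)/(y - 2)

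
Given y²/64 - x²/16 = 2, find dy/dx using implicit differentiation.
Take d/dx of both sides. Since y is implicitly a function of x, the chain rule attaches a y' = dy/dx factor whenever we differentiate through y.

Set F(x, y) = (left side) − (right side), so the curve is F = 0. Differentiating each term of F:
  d/dx[-x^2/16] = -x/8
  d/dx[y^2/64] = y·y'/32
  d/dx[-2] = 0

Collecting, the y'-free part is the partial derivative in x and the y' coefficient is the partial derivative in y:
  ∂F/∂x = -x/8
  ∂F/∂y = y/32

so d/dx[F(x, y(x))] = ∂F/∂x + (∂F/∂y)·y' = 0. Rearranging,
  dy/dx = -(∂F/∂x)/(∂F/∂y) = -(-x/8)/(y/32) = 4x/y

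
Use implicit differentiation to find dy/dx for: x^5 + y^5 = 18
Differentiate both sides with respect to x, treating y as y(x). By the chain rule, any term containing y contributes a factor of y' = dy/dx when we differentiate it.

Move every term to one side and write the relation as F(x, y) = 0. Term by term,
  d/dx[x^5] = 5x^4
  d/dx[y^5] = 5y^4·y'
  d/dx[-18] = 0

The pieces without y' make up ∂F/∂x and the coefficient of y' is ∂F/∂y:
  ∂F/∂x = 5x^4,
  ∂F/∂y = 5y^4.

Since d/dx[F] = ∂F/∂x + (∂F/∂y)·y' = 0, solve for y':
  (∂F/∂y)·y' = -∂F/∂x
  dy/dx = -(∂F/∂x)/(∂F/∂y) = -(5x^4)/(5y^4) = -x^4/y^4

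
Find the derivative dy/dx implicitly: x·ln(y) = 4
Apply d/dx to both sides, remembering that y depends on x. Each occurrence of y therefore brings in a y' = dy/dx via the chain rule.

With F(x, y) equal to the left-hand side minus the right, differentiate F term by term:
  d/dx[x·ln(y)] = x·y'/y + ln(y)
  d/dx[-4] = 0
Adding these up, d/dx[F] = 0 becomes
  (ln(y)) + (x/y)·y' = 0,
so isolating y',
  dy/dx = -(ln(y))/(x/y) = -y·ln(y)/x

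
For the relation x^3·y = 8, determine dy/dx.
Take d/dx of both sides. Since y is implicitly a function of x, the chain rule attaches a y' = dy/dx factor whenever we differentiate through y.

Set F(x, y) = (left side) − (right side), so the curve is F = 0. Differentiating each term of F:
  d/dx[x^3y] = x^3·y' + 3x^2y
  d/dx[-8] = 0

Collecting, the y'-free part is the partial derivative in x and the y' coefficient is the partial derivative in y:
  ∂F/∂x = 3x^2y
  ∂F/∂y = x^3

so d/dx[F(x, y(x))] = ∂F/∂x + (∂F/∂y)·y' = 0. Rearranging,
  dy/dx = -(∂F/∂x)/(∂F/∂y) = -(3x^2y)/(x^3) = -3y/x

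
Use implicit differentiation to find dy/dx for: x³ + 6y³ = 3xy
Differentiate the relation implicitly: treat y = y(x) and apply the chain rule, so every y-derivative picks up a y' = dy/dx factor.

With everything moved to the left-hand side, differentiate term by term:
  d/dx[x^3] = 3x^2
  d/dx[-3xy] = -3x·y' - 3y
  d/dx[6y^3] = 18y^2·y'

Separating the contributions that come from x directly and those that come through y:
  without y':      3x^2 - 3y
  multiplying y':  -3x + 18y^2

so (3x^2 - 3y) + (-3x + 18y^2)·y' = 0, and therefore
  dy/dx = -(3x^2 - 3y)/(-3x + 18y^2) = (x^2 - y)/(x - 6y^2)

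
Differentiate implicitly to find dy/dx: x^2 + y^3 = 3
Take d/dx of both sides. Since y is implicitly a function of x, the chain rule attaches a y' = dy/dx factor whenever we differentiate through y.

Set F(x, y) = (left side) − (right side), so the curve is F = 0. Differentiating each term of F:
  d/dx[x^2] = 2x
  d/dx[y^3] = 3y^2·y'
  d/dx[-3] = 0

Collecting, the y'-free part is the partial derivative in x and the y' coefficient is the partial derivative in y:
  ∂F/∂x = 2x
  ∂F/∂y = 3y^2

so d/dx[F(x, y(x))] = ∂F/∂x + (∂F/∂y)·y' = 0. Rearranging,
  dy/dx = -(∂F/∂x)/(∂F/∂y) = -(2x)/(3y^2) = -2x/(3y^2)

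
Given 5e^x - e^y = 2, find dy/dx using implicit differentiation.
Differentiate both sides with respect to x, treating y as y(x). By the chain rule, any term containing y contributes a factor of y' = dy/dx when we differentiate it.

Move every term to one side and write the relation as F(x, y) = 0. Term by term,
  d/dx[5e^(x)] = 5e^(x)
  d/dx[-e^(y)] = -y'·e^(y)
  d/dx[-2] = 0

The pieces without y' make up ∂F/∂x and the coefficient of y' is ∂F/∂y:
  ∂F/∂x = 5e^(x),
  ∂F/∂y = -e^(y).

Since d/dx[F] = ∂F/∂x + (∂F/∂y)·y' = 0, solve for y':
  (∂F/∂y)·y' = -∂F/∂x
  dy/dx = -(∂F/∂x)/(∂F/∂y) = -(5e^(x))/(-e^(y)) = 5e^(x - y)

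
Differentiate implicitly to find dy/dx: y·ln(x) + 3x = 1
Differentiate the relation implicitly: treat y = y(x) and apply the chain rule, so every y-derivative picks up a y' = dy/dx factor.

With everything moved to the left-hand side, differentiate term by term:
  d/dx[3x] = 3
  d/dx[y·ln(x)] = y'·ln(x) + y/x
  d/dx[-1] = 0

Separating the contributions that come from x directly and those that come through y:
  without y':      3 + y/x
  multiplying y':  ln(x)

so (3 + y/x) + (ln(x))·y' = 0, and therefore
  dy/dx = -(3 + y/x)/(ln(x))
        = -((3x + y)/x)/(ln(x)) = (-3x - y)/(x·ln(x))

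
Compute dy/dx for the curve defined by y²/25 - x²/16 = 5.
Differentiate the relation implicitly: treat y = y(x) and apply the chain rule, so every y-derivative picks up a y' = dy/dx factor.

With everything moved to the left-hand side, differentiate term by term:
  d/dx[-x^2/16] = -x/8
  d/dx[y^2/25] = 2y·y'/25
  d/dx[-5] = 0

Separating the contributions that come from x directly and those that come through y:
  without y':      -x/8
  multiplying y':  2y/25

so (-x/8) + (2y/25)·y' = 0, and therefore
  dy/dx = -(-x/8)/(2y/25) = 25x/(16y)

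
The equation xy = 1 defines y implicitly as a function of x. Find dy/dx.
Take d/dx of both sides. Since y is implicitly a function of x, the chain rule attaches a y' = dy/dx factor whenever we differentiate through y.

Set F(x, y) = (left side) − (right side), so the curve is F = 0. Differentiating each term of F:
  d/dx[xy] = x·y' + y
  d/dx[-1] = 0

Collecting, the y'-free part is the partial derivative in x and the y' coefficient is the partial derivative in y:
  ∂F/∂x = y
  ∂F/∂y = x

so d/dx[F(x, y(x))] = ∂F/∂x + (∂F/∂y)·y' = 0. Rearranging,
  dy/dx = -(∂F/∂x)/(∂F/∂y) = -(y)/(x) = -y/x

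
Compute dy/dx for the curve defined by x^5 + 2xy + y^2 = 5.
Take d/dx of both sides. Since y is implicitly a function of x, the chain rule attaches a y' = dy/dx factor whenever we differentiate through y.

Set F(x, y) = (left side) − (right side), so the curve is F = 0. Differentiating each term of F:
  d/dx[x^5] = 5x^4
  d/dx[2xy] = 2x·y' + 2y
  d/dx[y^2] = 2y·y'
  d/dx[-5] = 0

Collecting, the y'-free part is the partial derivative in x and the y' coefficient is the partial derivative in y:
  ∂F/∂x = 5x^4 + 2y
  ∂F/∂y = 2x + 2y

so d/dx[F(x, y(x))] = ∂F/∂x + (∂F/∂y)·y' = 0. Rearranging,
  dy/dx = -(∂F/∂x)/(∂F/∂y) = -(5x^4 + 2y)/(2x + 2y) = (-5x^4/2 - y)/(x + y)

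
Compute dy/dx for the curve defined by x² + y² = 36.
Apply d/dx to both sides, remembering that y depends on x. Each occurrence of y therefore brings in a y' = dy/dx via the chain rule.

With F(x, y) equal to the left-hand side minus the right, differentiate F term by term:
  d/dx[x^2] = 2x
  d/dx[y^2] = 2y·y'
  d/dx[-36] = 0
Adding these up, d/dx[F] = 0 becomes
  (2x) + (2y)·y' = 0,
so isolating y',
  dy/dx = -(2x)/(2y) = -x/y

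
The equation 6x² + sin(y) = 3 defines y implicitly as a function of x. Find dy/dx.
Apply d/dx to both sides, remembering that y depends on x. Each occurrence of y therefore brings in a y' = dy/dx via the chain rule.

With F(x, y) equal to the left-hand side minus the right, differentiate F term by term:
  d/dx[6x^2] = 12x
  d/dx[sin(y)] = y'·cos(y)
  d/dx[-3] = 0
Adding these up, d/dx[F] = 0 becomes
  (12x) + (cos(y))·y' = 0,
so isolating y',
  dy/dx = -(12x)/(cos(y)) = -12x/cos(y)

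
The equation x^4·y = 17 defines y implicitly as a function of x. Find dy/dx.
Take d/dx of both sides. Since y is implicitly a function of x, the chain rule attaches a y' = dy/dx factor whenever we differentiate through y.

Set F(x, y) = (left side) − (right side), so the curve is F = 0. Differentiating each term of F:
  d/dx[x^4y] = x^4·y' + 4x^3y
  d/dx[-17] = 0

Collecting, the y'-free part is the partial derivative in x and the y' coefficient is the partial derivative in y:
  ∂F/∂x = 4x^3y
  ∂F/∂y = x^4

so d/dx[F(x, y(x))] = ∂F/∂x + (∂F/∂y)·y' = 0. Rearranging,
  dy/dx = -(∂F/∂x)/(∂F/∂y) = -(4x^3y)/(x^4) = -4y/x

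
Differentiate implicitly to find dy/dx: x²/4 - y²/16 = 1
Differentiate both sides with respect to x, treating y as y(x). By the chain rule, any term containing y contributes a factor of y' = dy/dx when we differentiate it.

Move every term to one side and write the relation as F(x, y) = 0. Term by term,
  d/dx[x^2/4] = x/2
  d/dx[-y^2/16] = -y·y'/8
  d/dx[-1] = 0

The pieces without y' make up ∂F/∂x and the coefficient of y' is ∂F/∂y:
  ∂F/∂x = x/2,
  ∂F/∂y = -y/8.

Since d/dx[F] = ∂F/∂x + (∂F/∂y)·y' = 0, solve for y':
  (∂F/∂y)·y' = -∂F/∂x
  dy/dx = -(∂F/∂x)/(∂F/∂y) = -(x/2)/(-y/8) = 4x/y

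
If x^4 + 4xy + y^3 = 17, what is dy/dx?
Differentiate both sides with respect to x, treating y as y(x). By the chain rule, any term containing y contributes a factor of y' = dy/dx when we differentiate it.

Move every term to one side and write the relation as F(x, y) = 0. Term by term,
  d/dx[x^4] = 4x^3
  d/dx[4xy] = 4x·y' + 4y
  d/dx[y^3] = 3y^2·y'
  d/dx[-17] = 0

The pieces without y' make up ∂F/∂x and the coefficient of y' is ∂F/∂y:
  ∂F/∂x = 4x^3 + 4y,
  ∂F/∂y = 4x + 3y^2.

Since d/dx[F] = ∂F/∂x + (∂F/∂y)·y' = 0, solve for y':
  (∂F/∂y)·y' = -∂F/∂x
  dy/dx = -(∂F/∂x)/(∂F/∂y) = -(4x^3 + 4y)/(4x + 3y^2) = 4(-x^3 - y)/(4x + 3y^2)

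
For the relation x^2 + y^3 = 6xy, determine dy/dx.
Take d/dx of both sides. Since y is implicitly a function of x, the chain rule attaches a y' = dy/dx factor whenever we differentiate through y.

Set F(x, y) = (left side) − (right side), so the curve is F = 0. Differentiating each term of F:
  d/dx[x^2] = 2x
  d/dx[-6xy] = -6x·y' - 6y
  d/dx[y^3] = 3y^2·y'

Collecting, the y'-free part is the partial derivative in x and the y' coefficient is the partial derivative in y:
  ∂F/∂x = 2x - 6y
  ∂F/∂y = -6x + 3y^2

so d/dx[F(x, y(x))] = ∂F/∂x + (∂F/∂y)·y' = 0. Rearranging,
  dy/dx = -(∂F/∂x)/(∂F/∂y) = -(2x - 6y)/(-6x + 3y^2) = 2(x - 3y)/(3(2x - y^2))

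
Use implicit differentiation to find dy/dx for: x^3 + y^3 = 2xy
Differentiate the relation implicitly: treat y = y(x) and apply the chain rule, so every y-derivative picks up a y' = dy/dx factor.

With everything moved to the left-hand side, differentiate term by term:
  d/dx[x^3] = 3x^2
  d/dx[-2xy] = -2x·y' - 2y
  d/dx[y^3] = 3y^2·y'

Separating the contributions that come from x directly and those that come through y:
  without y':      3x^2 - 2y
  multiplying y':  -2x + 3y^2

so (3x^2 - 2y) + (-2x + 3y^2)·y' = 0, and therefore
  dy/dx = -(3x^2 - 2y)/(-2x + 3y^2) = (3x^2 - 2y)/(2x - 3y^2)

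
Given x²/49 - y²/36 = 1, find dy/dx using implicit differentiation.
Differentiate both sides with respect to x, treating y as y(x). By the chain rule, any term containing y contributes a factor of y' = dy/dx when we differentiate it.

Move every term to one side and write the relation as F(x, y) = 0. Term by term,
  d/dx[x^2/49] = 2x/49
  d/dx[-y^2/36] = -y·y'/18
  d/dx[-1] = 0

The pieces without y' make up ∂F/∂x and the coefficient of y' is ∂F/∂y:
  ∂F/∂x = 2x/49,
  ∂F/∂y = -y/18.

Since d/dx[F] = ∂F/∂x + (∂F/∂y)·y' = 0, solve for y':
  (∂F/∂y)·y' = -∂F/∂x
  dy/dx = -(∂F/∂x)/(∂F/∂y) = -(2x/49)/(-y/18) = 36x/(49y)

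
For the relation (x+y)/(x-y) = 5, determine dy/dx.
Apply d/dx to both sides, remembering that y depends on x. Each occurrence of y therefore brings in a y' = dy/dx via the chain rule.

With F(x, y) equal to the left-hand side minus the right, differentiate F term by term:
  d/dx[(x + y)/(x - y)] = (y' + 1)/(x - y) + (x + y)(y' - 1)/(x - y)^2
  d/dx[-5] = 0
Adding these up, d/dx[F] = 0 becomes
  (1/(x - y) - (x + y)/(x - y)^2) + (1/(x - y) + (x + y)/(x - y)^2)·y' = 0,
so isolating y',
  dy/dx = -(1/(x - y) - (x + y)/(x - y)^2)/(1/(x - y) + (x + y)/(x - y)^2)
        = -(-2y/(x - y)^2)/(2x/(x - y)^2) = y/x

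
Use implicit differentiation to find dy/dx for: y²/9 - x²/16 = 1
Take d/dx of both sides. Since y is implicitly a function of x, the chain rule attaches a y' = dy/dx factor whenever we differentiate through y.

Set F(x, y) = (left side) − (right side), so the curve is F = 0. Differentiating each term of F:
  d/dx[-x^2/16] = -x/8
  d/dx[y^2/9] = 2y·y'/9
  d/dx[-1] = 0

Collecting, the y'-free part is the partial derivative in x and the y' coefficient is the partial derivative in y:
  ∂F/∂x = -x/8
  ∂F/∂y = 2y/9

so d/dx[F(x, y(x))] = ∂F/∂x + (∂F/∂y)·y' = 0. Rearranging,
  dy/dx = -(∂F/∂x)/(∂F/∂y) = -(-x/8)/(2y/9) = 9x/(16y)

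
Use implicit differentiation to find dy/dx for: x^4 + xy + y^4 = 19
Differentiate both sides with respect to x, treating y as y(x). By the chain rule, any term containing y contributes a factor of y' = dy/dx when we differentiate it.

Move every term to one side and write the relation as F(x, y) = 0. Term by term,
  d/dx[x^4] = 4x^3
  d/dx[xy] = x·y' + y
  d/dx[y^4] = 4y^3·y'
  d/dx[-19] = 0

The pieces without y' make up ∂F/∂x and the coefficient of y' is ∂F/∂y:
  ∂F/∂x = 4x^3 + y,
  ∂F/∂y = x + 4y^3.

Since d/dx[F] = ∂F/∂x + (∂F/∂y)·y' = 0, solve for y':
  (∂F/∂y)·y' = -∂F/∂x
  dy/dx = -(∂F/∂x)/(∂F/∂y) = -(4x^3 + y)/(x + 4y^3) = (-4x^3 - y)/(x + 4y^3)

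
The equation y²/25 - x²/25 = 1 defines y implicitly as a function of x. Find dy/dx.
Apply d/dx to both sides, remembering that y depends on x. Each occurrence of y therefore brings in a y' = dy/dx via the chain rule.

With F(x, y) equal to the left-hand side minus the right, differentiate F term by term:
  d/dx[-x^2/25] = -2x/25
  d/dx[y^2/25] = 2y·y'/25
  d/dx[-1] = 0
Adding these up, d/dx[F] = 0 becomes
  (-2x/25) + (2y/25)·y' = 0,
so isolating y',
  dy/dx = -(-2x/25)/(2y/25) = x/y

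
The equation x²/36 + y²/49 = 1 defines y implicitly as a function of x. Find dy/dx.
Take d/dx of both sides. Since y is implicitly a function of x, the chain rule attaches a y' = dy/dx factor whenever we differentiate through y.

Set F(x, y) = (left side) − (right side), so the curve is F = 0. Differentiating each term of F:
  d/dx[x^2/36] = x/18
  d/dx[y^2/49] = 2y·y'/49
  d/dx[-1] = 0

Collecting, the y'-free part is the partial derivative in x and the y' coefficient is the partial derivative in y:
  ∂F/∂x = x/18
  ∂F/∂y = 2y/49

so d/dx[F(x, y(x))] = ∂F/∂x + (∂F/∂y)·y' = 0. Rearranging,
  dy/dx = -(∂F/∂x)/(∂F/∂y) = -(x/18)/(2y/49) = -49x/(36y)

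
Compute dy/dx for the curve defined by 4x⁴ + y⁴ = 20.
Differentiate the relation implicitly: treat y = y(x) and apply the chain rule, so every y-derivative picks up a y' = dy/dx factor.

With everything moved to the left-hand side, differentiate term by term:
  d/dx[4x^4] = 16x^3
  d/dx[y^4] = 4y^3·y'
  d/dx[-20] = 0

Separating the contributions that come from x directly and those that come through y:
  without y':      16x^3
  multiplying y':  4y^3

so (16x^3) + (4y^3)·y' = 0, and therefore
  dy/dx = -(16x^3)/(4y^3) = -4x^3/y^3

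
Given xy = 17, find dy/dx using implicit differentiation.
Differentiate the relation implicitly: treat y = y(x) and apply the chain rule, so every y-derivative picks up a y' = dy/dx factor.

With everything moved to the left-hand side, differentiate term by term:
  d/dx[xy] = x·y' + y
  d/dx[-17] = 0

Separating the contributions that come from x directly and those that come through y:
  without y':      y
  multiplying y':  x

so (y) + (x)·y' = 0, and therefore
  dy/dx = -(y)/(x) = -y/x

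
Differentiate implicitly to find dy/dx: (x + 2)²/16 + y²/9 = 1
Apply d/dx to both sides, remembering that y depends on x. Each occurrence of y therefore brings in a y' = dy/dx via the chain rule.

With F(x, y) equal to the left-hand side minus the right, differentiate F term by term:
  d/dx[y^2/9] = 2y·y'/9
  d/dx[(x + 2)^2/16] = x/8 + 1/4
  d/dx[-1] = 0
Adding these up, d/dx[F] = 0 becomes
  (x/8 + 1/4) + (2y/9)·y' = 0,
so isolating y',
  dy/dx = -(x/8 + 1/4)/(2y/9)
        = -((x + 2)/8)/(2y/9) = 9(-x - 2)/(16y)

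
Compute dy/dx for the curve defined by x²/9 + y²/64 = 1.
Differentiate the relation implicitly: treat y = y(x) and apply the chain rule, so every y-derivative picks up a y' = dy/dx factor.

With everything moved to the left-hand side, differentiate term by term:
  d/dx[x^2/9] = 2x/9
  d/dx[y^2/64] = y·y'/32
  d/dx[-1] = 0

Separating the contributions that come from x directly and those that come through y:
  without y':      2x/9
  multiplying y':  y/32

so (2x/9) + (y/32)·y' = 0, and therefore
  dy/dx = -(2x/9)/(y/32) = -64x/(9y)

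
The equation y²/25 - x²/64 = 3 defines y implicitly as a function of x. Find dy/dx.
Differentiate the relation implicitly: treat y = y(x) and apply the chain rule, so every y-derivative picks up a y' = dy/dx factor.

With everything moved to the left-hand side, differentiate term by term:
  d/dx[-x^2/64] = -x/32
  d/dx[y^2/25] = 2y·y'/25
  d/dx[-3] = 0

Separating the contributions that come from x directly and those that come through y:
  without y':      -x/32
  multiplying y':  2y/25

so (-x/32) + (2y/25)·y' = 0, and therefore
  dy/dx = -(-x/32)/(2y/25) = 25x/(64y)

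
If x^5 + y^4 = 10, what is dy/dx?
Take d/dx of both sides. Since y is implicitly a function of x, the chain rule attaches a y' = dy/dx factor whenever we differentiate through y.

Set F(x, y) = (left side) − (right side), so the curve is F = 0. Differentiating each term of F:
  d/dx[x^5] = 5x^4
  d/dx[y^4] = 4y^3·y'
  d/dx[-10] = 0

Collecting, the y'-free part is the partial derivative in x and the y' coefficient is the partial derivative in y:
  ∂F/∂x = 5x^4
  ∂F/∂y = 4y^3

so d/dx[F(x, y(x))] = ∂F/∂x + (∂F/∂y)·y' = 0. Rearranging,
  dy/dx = -(∂F/∂x)/(∂F/∂y) = -(5x^4)/(4y^3) = -5x^4/(4y^3)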